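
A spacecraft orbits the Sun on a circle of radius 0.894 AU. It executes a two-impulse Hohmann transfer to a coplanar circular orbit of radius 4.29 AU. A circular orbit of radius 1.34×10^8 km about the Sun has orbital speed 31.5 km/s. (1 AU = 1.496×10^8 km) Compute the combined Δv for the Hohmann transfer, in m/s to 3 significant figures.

Δv = 15000 m/s

From the circular-orbit relation v² = μ/r at r = 1.34×10^8 km: μ = v²r = (31.5)² × 1.34×10^8 = 1.32962×10^11 km³/s².
In km: r₁ = 0.894 × 1.496×10^8 = 1.337424×10^8 km; r₂ = 4.29 × 1.496×10^8 = 6.41784×10^8 km.
Transfer-ellipse semi-major axis a_t = (r₁ + r₂)/2 = (1.337424×10^8 + 6.41784×10^8)/2 = 3.877632×10^8 km.
Circular speed at r₁: v₁ = √(μ/r₁) = √(1.32962×10^11/1.337424×10^8) = 31.530 km/s.
On the transfer ellipse at r₁, vis-viva gives v_p = √[μ(2/r₁ − 1/a_t)] = 40.564 km/s.
First burn Δv₁ = |v_p − v₁| = 9.034 km/s.
At r₂, v₂ = √(μ/r₂) = 14.3936 km/s.
Transfer-orbit speed at r₂: v_a = √[μ(2/r₂ − 1/a_t)] = 8.45317 km/s.
Second burn Δv₂ = |v₂ − v_a| = 5.940 km/s.
Total Δv = Δv₁ + Δv₂ = 14.97 km/s.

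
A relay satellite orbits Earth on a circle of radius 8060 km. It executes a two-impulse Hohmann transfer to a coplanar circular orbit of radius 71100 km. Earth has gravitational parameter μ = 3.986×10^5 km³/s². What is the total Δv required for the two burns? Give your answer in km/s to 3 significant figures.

The Hohmann ellipse has a_t = (r₁ + r₂)/2 = 39580 km.
Circular speed at r₁: v₁ = √(μ/r₁) = √(3.986×10^5/8060) = 7.032 km/s.
Transfer-orbit speed at r₁ (vis-viva equation): v_p = √[μ(2/r₁ − 1/a_t)] = 9.425 km/s.
First burn Δv₁ = |v_p − v₁| = 2.393 km/s.
Circular speed at r₂: v₂ = √(μ/r₂) = 2.3677 km/s.
Transfer-orbit speed at r₂: v_a = √[μ(2/r₂ − 1/a_t)] = 1.0685 km/s.
Second burn Δv₂ = |v₂ − v_a| = 1.299 km/s.
Total Δv = Δv₁ + Δv₂ = 3.692 km/s.

Δv = 3.69 km/s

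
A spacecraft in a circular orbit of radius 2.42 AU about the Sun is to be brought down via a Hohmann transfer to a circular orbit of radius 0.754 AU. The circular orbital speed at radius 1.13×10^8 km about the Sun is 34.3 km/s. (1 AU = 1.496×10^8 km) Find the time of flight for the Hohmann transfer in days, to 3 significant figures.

t = 365 days

From the circular-orbit relation v² = μ/r at r = 1.13×10^8 km: μ = v²r = (34.3)² × 1.13×10^8 = 1.32943×10^11 km³/s².
In km: r₁ = 2.42 × 1.496×10^8 = 3.62032×10^8 km; r₂ = 0.754 × 1.496×10^8 = 1.127984×10^8 km.
Transfer-ellipse semi-major axis a_t = (r₁ + r₂)/2 = (3.62032×10^8 + 1.127984×10^8)/2 = 2.374152×10^8 km.
Transfer time t = π√(a_t³/μ) = π√((2.374152×10^8)³ / 1.32943×10^11) = 3.152×10^7 s.
Converting: 3.152×10^7 s ÷ 86400 s/day = 365 days.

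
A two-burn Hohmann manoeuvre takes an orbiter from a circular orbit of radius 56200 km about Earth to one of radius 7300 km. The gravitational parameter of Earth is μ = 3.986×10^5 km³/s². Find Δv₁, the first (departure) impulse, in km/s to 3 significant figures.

Semi-major axis of the transfer orbit: a_t = (56200 + 7300)/2 = 31750 km.
Circular speed at r = 56200 km: v_c = √(μ/r) = 2.663 km/s.
Vis-viva on the transfer ellipse at r = 56200 km gives v_t = √[μ(2/r − 1/a_t)] = 1.277 km/s.
Δv₁ = |v_t − v_c| = |1.277 − 2.663| = 1.386 km/s.

Δv₁ = 1.39 km/s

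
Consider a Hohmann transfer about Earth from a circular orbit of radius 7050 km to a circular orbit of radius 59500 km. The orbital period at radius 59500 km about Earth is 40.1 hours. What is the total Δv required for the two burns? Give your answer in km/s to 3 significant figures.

From Kepler's third law T² = 4π²r³/μ at r = 59500 km, T = 40.1 hours = 40.1 × 3600 s = 1.4436×10^5 s: μ = 4π²r³/T² = 3.99040×10^5 km³/s².
Transfer-ellipse semi-major axis a_t = (r₁ + r₂)/2 = (7050 + 59500)/2 = 33275 km.
At r₁ the circular-orbit speed is v₁ = √(μ/r₁) = 7.523 km/s.
Transfer-orbit speed at r₁ (vis-viva): v_p = √[μ(2/r₁ − 1/a_t)] = 10.06 km/s.
First burn Δv₁ = |v_p − v₁| = 2.537 km/s.
Circular speed at r₂: v₂ = √(μ/r₂) = 2.590 km/s.
Transfer-orbit speed at r₂: v_a = √[μ(2/r₂ − 1/a_t)] = 1.192 km/s.
Second burn Δv₂ = |v₂ − v_a| = 1.398 km/s.
Total Δv = Δv₁ + Δv₂ = 3.935 km/s.

Δv = 3.93 km/s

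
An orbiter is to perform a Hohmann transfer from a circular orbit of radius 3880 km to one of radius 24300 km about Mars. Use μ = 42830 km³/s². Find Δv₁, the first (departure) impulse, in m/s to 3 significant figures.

Δv₁ = 1040 m/s

Transfer-ellipse semi-major axis a_t = (r₁ + r₂)/2 = (3880 + 24300)/2 = 14090 km.
On the circular orbit at r = 3880 km, v_c = √(μ/r) = 3.322 km/s.
Vis-viva on the transfer ellipse at r = 3880 km gives v_t = √[μ(2/r − 1/a_t)] = 4.363 km/s.
Δv₁ = |v_t − v_c| = |4.363 − 3.322| = 1.041 km/s.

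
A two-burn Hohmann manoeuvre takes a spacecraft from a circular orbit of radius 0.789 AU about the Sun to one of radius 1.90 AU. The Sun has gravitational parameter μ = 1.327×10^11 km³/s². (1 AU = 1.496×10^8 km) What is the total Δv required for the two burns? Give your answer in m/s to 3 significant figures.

In km: r₁ = 0.789 × 1.496×10^8 = 1.180344×10^8 km; r₂ = 1.90 × 1.496×10^8 = 2.8424×10^8 km.
The Hohmann ellipse has a_t = (r₁ + r₂)/2 = 2.011372×10^8 km.
Circular speed at r₁: v₁ = √(μ/r₁) = √(1.327×10^11/1.180344×10^8) = 33.530 km/s.
On the transfer ellipse at r₁, vis-viva gives v_p = √[μ(2/r₁ − 1/a_t)] = 39.859 km/s.
First burn Δv₁ = |v_p − v₁| = 6.329 km/s.
Circular speed at r₂: v₂ = √(μ/r₂) = 21.607 km/s.
Transfer-orbit speed at r₂: v_a = √[μ(2/r₂ − 1/a_t)] = 16.552 km/s.
Second burn Δv₂ = |v₂ − v_a| = 5.055 km/s.
Total Δv = Δv₁ + Δv₂ = 11.38 km/s.

Δv = 11400 m/s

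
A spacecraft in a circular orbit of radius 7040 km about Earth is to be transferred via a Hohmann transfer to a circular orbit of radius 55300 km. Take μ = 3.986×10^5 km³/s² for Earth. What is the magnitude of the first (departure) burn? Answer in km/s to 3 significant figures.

Δv₁ = 2.50 km/s

The Hohmann ellipse has a_t = (r₁ + r₂)/2 = 31170 km.
Circular speed at r = 7040 km: v_c = √(μ/r) = 7.5246 km/s.
Vis-viva on the transfer ellipse at r = 7040 km gives v_t = √[μ(2/r − 1/a_t)] = 10.023 km/s.
Δv₁ = |v_t − v_c| = |10.023 − 7.5246| = 2.498 km/s.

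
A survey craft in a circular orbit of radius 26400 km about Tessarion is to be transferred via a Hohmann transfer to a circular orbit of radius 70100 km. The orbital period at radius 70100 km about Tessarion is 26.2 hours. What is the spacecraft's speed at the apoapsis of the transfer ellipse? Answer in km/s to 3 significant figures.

From Kepler's third law T² = 4π²r³/μ at r = 70100 km, T = 26.2 hours = 26.2 × 3600 s = 94320 s: μ = 4π²r³/T² = 1.52864×10^6 km³/s².
The Hohmann ellipse has a_t = (r₁ + r₂)/2 = 48250 km.
The apoapsis of the transfer ellipse is at r = 70100 km.
From the vis-viva equation, v = √[μ(2/r − 1/a_t)] = 3.454 km/s.

v = 3.45 km/s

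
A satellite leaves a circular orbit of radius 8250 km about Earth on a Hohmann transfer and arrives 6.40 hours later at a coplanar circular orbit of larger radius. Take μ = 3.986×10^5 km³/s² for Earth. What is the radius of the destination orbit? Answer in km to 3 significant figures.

Transfer time t = 6.40 hours = 23040 s, and t = π√(a_t³/μ).
So a_t = (μ t²/π²)^(1/3) = (3.986×10^5 × (23040)² / π²)^(1/3) = 27780 km.
Since a_t = (r₁ + r₂)/2, r₂ = 2a_t − r₁ = 2×27780 − 8250 = 47310 km.

r₂ = 47300 km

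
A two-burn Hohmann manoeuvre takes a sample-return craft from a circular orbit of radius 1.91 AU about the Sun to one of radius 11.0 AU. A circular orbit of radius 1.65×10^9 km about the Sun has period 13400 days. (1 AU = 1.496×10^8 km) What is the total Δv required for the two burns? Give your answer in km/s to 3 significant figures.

From Kepler's third law T² = 4π²r³/μ at r = 1.65×10^9 km, T = 13400 days = 13400 × 86400 s = 1.15776×10^9 s: μ = 4π²r³/T² = 1.32304×10^11 km³/s².
In km: r₁ = 1.91 × 1.496×10^8 = 2.85736×10^8 km; r₂ = 11.0 × 1.496×10^8 = 1.6456×10^9 km.
Transfer-ellipse semi-major axis a_t = (r₁ + r₂)/2 = (2.85736×10^8 + 1.6456×10^9)/2 = 9.65668×10^8 km.
At r₁ the circular-orbit speed is v₁ = √(μ/r₁) = 21.518 km/s.
Transfer-orbit speed at r₁ (v² = μ(2/r − 1/a)): v_p = √[μ(2/r₁ − 1/a_t)] = 28.090 km/s.
First burn Δv₁ = |v_p − v₁| = 6.572 km/s.
Circular speed at r₂: v₂ = √(μ/r₂) = 8.9665 km/s.
Transfer-orbit speed at r₂: v_a = √[μ(2/r₂ − 1/a_t)] = 4.8775 km/s.
Second burn Δv₂ = |v₂ − v_a| = 4.089 km/s.
Total Δv = Δv₁ + Δv₂ = 10.66 km/s.

Δv = 10.7 km/s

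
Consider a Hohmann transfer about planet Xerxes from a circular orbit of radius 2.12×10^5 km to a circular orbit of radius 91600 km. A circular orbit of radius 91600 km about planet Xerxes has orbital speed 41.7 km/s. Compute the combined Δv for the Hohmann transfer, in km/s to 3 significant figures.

Δv = 13.7 km/s

From the circular-orbit relation v² = μ/r at r = 91600 km: μ = v²r = (41.7)² × 91600 = 1.59282×10^8 km³/s².
Semi-major axis of the transfer orbit: a_t = (2.120×10^5 + 91600)/2 = 1.518×10^5 km.
At r₁ the circular-orbit speed is v₁ = √(μ/r₁) = 27.4104 km/s.
On the transfer ellipse at r₁, vis-viva gives v_a = √[μ(2/r₁ − 1/a_t)] = 21.2926 km/s.
First burn Δv₁ = |v_a − v₁| = 6.118 km/s.
At r₂, v₂ = √(μ/r₂) = 41.70 km/s.
Transfer-orbit speed at r₂: v_p = √[μ(2/r₂ − 1/a_t)] = 49.28 km/s.
Second burn Δv₂ = |v₂ − v_p| = 7.580 km/s.
Δv = Δv₁ + Δv₂ = 6.118 + 7.580 = 13.70 km/s.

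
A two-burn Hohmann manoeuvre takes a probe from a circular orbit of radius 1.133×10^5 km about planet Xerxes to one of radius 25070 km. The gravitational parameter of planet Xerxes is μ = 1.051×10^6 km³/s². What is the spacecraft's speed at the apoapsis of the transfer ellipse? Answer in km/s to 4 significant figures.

v = 1.833 km/s

The Hohmann ellipse has a_t = (r₁ + r₂)/2 = 69185 km.
The apoapsis of the transfer ellipse is at r = 1.133×10^5 km.
From the vis-viva equation, v = √[μ(2/r − 1/a_t)] = 1.833 km/s.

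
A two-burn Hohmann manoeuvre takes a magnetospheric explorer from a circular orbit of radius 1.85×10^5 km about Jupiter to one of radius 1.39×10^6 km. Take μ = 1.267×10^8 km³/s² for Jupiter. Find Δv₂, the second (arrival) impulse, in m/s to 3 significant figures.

Δv₂ = 4920 m/s

The Hohmann ellipse has a_t = (r₁ + r₂)/2 = 7.875×10^5 km.
Circular speed at r = 1.390×10^6 km: v_c = √(μ/r) = 9.547 km/s.
Vis-viva on the transfer ellipse at r = 1.390×10^6 km gives v_t = √[μ(2/r − 1/a_t)] = 4.627 km/s.
Δv₂ = |v_t − v_c| = |4.627 − 9.547| = 4.920 km/s.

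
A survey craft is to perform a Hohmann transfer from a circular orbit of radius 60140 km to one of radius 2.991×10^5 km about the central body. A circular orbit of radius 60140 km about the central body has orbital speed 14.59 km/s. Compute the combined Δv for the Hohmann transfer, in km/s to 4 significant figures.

From the circular-orbit relation v² = μ/r at r = 60140 km: μ = v²r = (14.59)² × 60140 = 1.28019×10^7 km³/s².
Transfer-ellipse semi-major axis a_t = (r₁ + r₂)/2 = (60140 + 2.991×10^5)/2 = 1.7962×10^5 km.
Circular speed at r₁: v₁ = √(μ/r₁) = √(1.28019×10^7/60140) = 14.590 km/s.
On the transfer ellipse at r₁, vis-viva gives v_p = √[μ(2/r₁ − 1/a_t)] = 18.827 km/s.
First burn Δv₁ = |v_p − v₁| = 4.237 km/s.
Circular speed at r₂: v₂ = √(μ/r₂) = 6.5423 km/s.
Transfer-orbit speed at r₂: v_a = √[μ(2/r₂ − 1/a_t)] = 3.7856 km/s.
Second burn Δv₂ = |v₂ − v_a| = 2.757 km/s.
Total Δv = Δv₁ + Δv₂ = 6.994 km/s.

Δv = 6.994 km/s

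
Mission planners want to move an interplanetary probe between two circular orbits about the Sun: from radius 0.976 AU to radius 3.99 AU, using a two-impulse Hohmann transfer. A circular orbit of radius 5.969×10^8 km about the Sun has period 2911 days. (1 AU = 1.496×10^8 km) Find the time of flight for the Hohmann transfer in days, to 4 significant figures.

From Kepler's third law T² = 4π²r³/μ at r = 5.969×10^8 km, T = 2911 days = 2911 × 86400 s = 2.515104×10^8 s: μ = 4π²r³/T² = 1.32725×10^11 km³/s².
In km: r₁ = 0.976 × 1.496×10^8 = 1.460096×10^8 km; r₂ = 3.99 × 1.496×10^8 = 5.96904×10^8 km.
Transfer-ellipse semi-major axis a_t = (r₁ + r₂)/2 = (1.460096×10^8 + 5.96904×10^8)/2 = 3.714568×10^8 km.
Transfer time t = π√(a_t³/μ) = π√((3.714568×10^8)³ / 1.32725×10^11) = 6.1736×10^7 s.
Converting: 6.1736×10^7 s ÷ 86400 s/day = 714.5 days.

t = 714.5 days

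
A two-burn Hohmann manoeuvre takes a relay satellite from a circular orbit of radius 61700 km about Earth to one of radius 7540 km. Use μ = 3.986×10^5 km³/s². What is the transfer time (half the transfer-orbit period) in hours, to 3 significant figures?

t = 8.90 hours

Transfer-ellipse semi-major axis a_t = (r₁ + r₂)/2 = (61700 + 7540)/2 = 34620 km.
Half the transfer-orbit period gives t = π√(a_t³/μ) = 32050 s.
Converting: 32050 s ÷ 3600 s/hour = 8.90 hours.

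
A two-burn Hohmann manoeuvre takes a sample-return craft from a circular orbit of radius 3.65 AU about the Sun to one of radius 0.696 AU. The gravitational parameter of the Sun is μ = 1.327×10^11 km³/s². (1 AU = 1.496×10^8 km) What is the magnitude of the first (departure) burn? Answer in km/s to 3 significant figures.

Δv₁ = 6.77 km/s

In km: r₁ = 3.65 × 1.496×10^8 = 5.4604×10^8 km; r₂ = 0.696 × 1.496×10^8 = 1.041216×10^8 km.
The Hohmann ellipse has a_t = (r₁ + r₂)/2 = 3.250808×10^8 km.
On the circular orbit at r = 5.4604×10^8 km, v_c = √(μ/r) = 15.59 km/s.
Transfer-orbit speed at the same r (vis-viva, a = a_t): v_t = √[μ(2/r − 1/a_t)] = 8.823 km/s.
Δv₁ = |v_t − v_c| = |8.823 − 15.59| = 6.767 km/s.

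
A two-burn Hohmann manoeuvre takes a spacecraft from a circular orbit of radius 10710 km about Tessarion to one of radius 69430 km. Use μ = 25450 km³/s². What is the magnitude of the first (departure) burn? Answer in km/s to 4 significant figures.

Δv₁ = 0.4876 km/s

Transfer-ellipse semi-major axis a_t = (r₁ + r₂)/2 = (10710 + 69430)/2 = 40070 km.
Circular speed at r = 10710 km: v_c = √(μ/r) = 1.5415 km/s.
Vis-viva on the transfer ellipse at r = 10710 km gives v_t = √[μ(2/r − 1/a_t)] = 2.0291 km/s.
Δv₁ = |v_t − v_c| = |2.0291 − 1.5415| = 0.4876 km/s.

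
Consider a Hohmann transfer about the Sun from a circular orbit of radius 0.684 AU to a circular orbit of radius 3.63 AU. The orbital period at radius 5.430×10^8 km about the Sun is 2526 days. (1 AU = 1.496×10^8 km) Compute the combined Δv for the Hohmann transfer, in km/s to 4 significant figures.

Δv = 17.53 km/s

From Kepler's third law T² = 4π²r³/μ at r = 5.430×10^8 km, T = 2526 days = 2526 × 86400 s = 2.182464×10^8 s: μ = 4π²r³/T² = 1.32698×10^11 km³/s².
In km: r₁ = 0.684 × 1.496×10^8 = 1.023264×10^8 km; r₂ = 3.63 × 1.496×10^8 = 5.43048×10^8 km.
The Hohmann ellipse has a_t = (r₁ + r₂)/2 = 3.226872×10^8 km.
Circular speed at r₁: v₁ = √(μ/r₁) = √(1.32698×10^11/1.023264×10^8) = 36.0113 km/s.
Transfer-orbit speed at r₁ (v² = μ(2/r − 1/a)): v_p = √[μ(2/r₁ − 1/a_t)] = 46.7161 km/s.
First burn Δv₁ = |v_p − v₁| = 10.70 km/s.
Circular speed at r₂: v₂ = √(μ/r₂) = 15.632 km/s.
Transfer-orbit speed at r₂: v_a = √[μ(2/r₂ − 1/a_t)] = 8.8027 km/s.
Second burn Δv₂ = |v₂ − v_a| = 6.829 km/s.
Δv = Δv₁ + Δv₂ = 10.70 + 6.829 = 17.53 km/s.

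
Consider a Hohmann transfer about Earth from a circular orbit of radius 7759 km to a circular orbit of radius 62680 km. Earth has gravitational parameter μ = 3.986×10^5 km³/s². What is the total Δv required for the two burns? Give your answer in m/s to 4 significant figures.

Δv = 3732 m/s

Transfer-ellipse semi-major axis a_t = (r₁ + r₂)/2 = (7759 + 62680)/2 = 35219.5 km.
Circular speed at r₁: v₁ = √(μ/r₁) = √(3.986×10^5/7759) = 7.1675 km/s.
Transfer-orbit speed at r₁ (v² = μ(2/r − 1/a)): v_p = √[μ(2/r₁ − 1/a_t)] = 9.5618 km/s.
First burn Δv₁ = |v_p − v₁| = 2.394 km/s.
At r₂, v₂ = √(μ/r₂) = 2.522 km/s.
Transfer-orbit speed at r₂: v_a = √[μ(2/r₂ − 1/a_t)] = 1.184 km/s.
Second burn Δv₂ = |v₂ − v_a| = 1.338 km/s.
Δv = Δv₁ + Δv₂ = 2.394 + 1.338 = 3.732 km/s.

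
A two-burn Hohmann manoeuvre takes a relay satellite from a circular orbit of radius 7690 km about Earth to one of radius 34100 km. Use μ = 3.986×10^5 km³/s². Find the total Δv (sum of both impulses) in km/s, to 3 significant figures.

Transfer-ellipse semi-major axis a_t = (r₁ + r₂)/2 = (7690 + 34100)/2 = 20895 km.
At r₁ the circular-orbit speed is v₁ = √(μ/r₁) = 7.1996 km/s.
On the transfer ellipse at r₁, v² = μ(2/r − 1/a) gives v_p = √[μ(2/r₁ − 1/a_t)] = 9.1973 km/s.
First burn Δv₁ = |v_p − v₁| = 1.998 km/s.
Circular speed at r₂: v₂ = √(μ/r₂) = 3.419 km/s.
Transfer-orbit speed at r₂: v_a = √[μ(2/r₂ − 1/a_t)] = 2.074 km/s.
Second burn Δv₂ = |v₂ − v_a| = 1.345 km/s.
Δv = Δv₁ + Δv₂ = 1.998 + 1.345 = 3.343 km/s.

Δv = 3.34 km/s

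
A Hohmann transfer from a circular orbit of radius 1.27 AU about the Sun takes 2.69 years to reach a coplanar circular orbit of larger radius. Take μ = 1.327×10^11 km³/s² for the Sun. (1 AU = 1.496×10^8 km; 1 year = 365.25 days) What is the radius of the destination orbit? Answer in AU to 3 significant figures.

r₂ = 4.87 AU

In km: r₁ = 1.27 × 1.496×10^8 = 1.89992×10^8 km.
Transfer time t = 2.69 years × 365.25 × 86400 s = 8.4889944×10^7 s, and t = π√(a_t³/μ).
So a_t = (μ t²/π²)^(1/3) = (1.327×10^11 × (8.4889944×10^7)² / π²)^(1/3) = 4.5930×10^8 km.
Since a_t = (r₁ + r₂)/2, r₂ = 2a_t − r₁ = 2×4.5930×10^8 − 1.89992×10^8 = 7.28608×10^8 km.
In AU: r₂ = 7.28608×10^8 / 1.496×10^8 = 4.87 AU.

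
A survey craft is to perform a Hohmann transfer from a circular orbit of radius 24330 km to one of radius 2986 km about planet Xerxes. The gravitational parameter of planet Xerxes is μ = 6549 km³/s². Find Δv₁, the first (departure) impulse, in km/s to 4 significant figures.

Δv₁ = 0.2762 km/s

The Hohmann ellipse has a_t = (r₁ + r₂)/2 = 13658 km.
On the circular orbit at r = 24330 km, v_c = √(μ/r) = 0.5188 km/s.
Transfer-orbit speed at the same r (vis-viva, a = a_t): v_t = √[μ(2/r − 1/a_t)] = 0.2426 km/s.
Δv₁ = |v_t − v_c| = |0.2426 − 0.5188| = 0.2762 km/s.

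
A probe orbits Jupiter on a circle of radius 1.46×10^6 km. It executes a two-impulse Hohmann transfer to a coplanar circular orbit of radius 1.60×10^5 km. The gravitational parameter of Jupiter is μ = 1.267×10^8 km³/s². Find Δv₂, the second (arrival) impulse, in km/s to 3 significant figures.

Semi-major axis of the transfer orbit: a_t = (1.460×10^6 + 1.600×10^5)/2 = 8.100×10^5 km.
Circular speed at r = 1.600×10^5 km: v_c = √(μ/r) = 28.14 km/s.
Vis-viva on the transfer ellipse at r = 1.600×10^5 km gives v_t = √[μ(2/r − 1/a_t)] = 37.78 km/s.
Δv₂ = |v_t − v_c| = |37.78 − 28.14| = 9.640 km/s.

Δv₂ = 9.64 km/s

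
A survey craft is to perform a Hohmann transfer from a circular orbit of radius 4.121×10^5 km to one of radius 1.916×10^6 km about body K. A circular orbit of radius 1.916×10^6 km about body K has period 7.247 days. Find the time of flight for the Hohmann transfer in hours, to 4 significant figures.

From Kepler's third law T² = 4π²r³/μ at r = 1.916×10^6 km, T = 7.247 days = 7.247 × 86400 s = 6.261408×10^5 s: μ = 4π²r³/T² = 7.08276×10^8 km³/s².
Semi-major axis of the transfer orbit: a_t = (4.121×10^5 + 1.916×10^6)/2 = 1.16405×10^6 km.
By Kepler's third law the transfer-orbit period is T = 2π√(a_t³/μ), so t = T/2 = 1.4825×10^5 s.
Converting: 1.4825×10^5 s ÷ 3600 s/hour = 41.18 hours.

t = 41.18 hours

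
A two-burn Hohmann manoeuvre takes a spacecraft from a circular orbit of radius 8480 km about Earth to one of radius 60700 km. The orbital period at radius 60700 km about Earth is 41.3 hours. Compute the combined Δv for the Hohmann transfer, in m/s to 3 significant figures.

From Kepler's third law T² = 4π²r³/μ at r = 60700 km, T = 41.3 hours = 41.3 × 3600 s = 1.4868×10^5 s: μ = 4π²r³/T² = 3.99412×10^5 km³/s².
The Hohmann ellipse has a_t = (r₁ + r₂)/2 = 34590 km.
Circular speed at r₁: v₁ = √(μ/r₁) = √(3.99412×10^5/8480) = 6.86298 km/s.
On the transfer ellipse at r₁, vis-viva equation gives v_p = √[μ(2/r₁ − 1/a_t)] = 9.09142 km/s.
First burn Δv₁ = |v_p − v₁| = 2.22844 km/s.
Circular speed at r₂: v₂ = √(μ/r₂) = 2.56517 km/s.
Transfer-orbit speed at r₂: v_a = √[μ(2/r₂ − 1/a_t)] = 1.27010 km/s.
Second burn Δv₂ = |v₂ − v_a| = 1.29507 km/s.
Total Δv = Δv₁ + Δv₂ = 3.524 km/s.

Δv = 3520 m/s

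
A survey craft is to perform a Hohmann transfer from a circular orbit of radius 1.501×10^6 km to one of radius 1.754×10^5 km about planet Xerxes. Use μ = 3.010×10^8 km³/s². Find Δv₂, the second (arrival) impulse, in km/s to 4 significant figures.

Δv₂ = 14.01 km/s

The Hohmann ellipse has a_t = (r₁ + r₂)/2 = 8.382×10^5 km.
On the circular orbit at r = 1.754×10^5 km, v_c = √(μ/r) = 41.43 km/s.
Transfer-orbit speed at the same r (vis-viva, a = a_t): v_t = √[μ(2/r − 1/a_t)] = 55.44 km/s.
Δv₂ = |v_t − v_c| = |55.44 − 41.43| = 14.01 km/s.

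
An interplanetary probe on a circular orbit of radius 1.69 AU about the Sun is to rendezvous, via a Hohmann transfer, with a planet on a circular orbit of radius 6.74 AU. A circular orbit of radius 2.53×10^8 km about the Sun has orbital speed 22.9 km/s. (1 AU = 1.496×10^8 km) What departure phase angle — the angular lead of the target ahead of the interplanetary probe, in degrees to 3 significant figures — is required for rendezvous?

From the circular-orbit relation v² = μ/r at r = 2.53×10^8 km: μ = v²r = (22.9)² × 2.53×10^8 = 1.32676×10^11 km³/s².
In km: r₁ = 1.69 × 1.496×10^8 = 2.52824×10^8 km; r₂ = 6.74 × 1.496×10^8 = 1.008304×10^9 km.
Semi-major axis of the transfer orbit: a_t = (2.52824×10^8 + 1.008304×10^9)/2 = 6.30564×10^8 km.
Transfer time t = π√(a_t³/μ) = 1.36568×10^8 s.
The target's mean motion on its circular orbit is ω₂ = √(μ/r₂³) = 1.13765×10^-8 rad/s.
Angle swept by the target during transfer: ω₂·t = 1.5537 rad = 89.02°.
Arrival is 180° from departure on the ellipse, so φ = 180° − 89.02° = 91.0°.

φ = 91.0°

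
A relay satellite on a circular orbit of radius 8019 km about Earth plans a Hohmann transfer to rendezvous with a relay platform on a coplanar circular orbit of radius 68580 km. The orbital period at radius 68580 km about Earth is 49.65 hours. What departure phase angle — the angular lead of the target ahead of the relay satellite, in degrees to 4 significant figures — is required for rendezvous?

φ = 104.9°

From Kepler's third law T² = 4π²r³/μ at r = 68580 km, T = 49.65 hours = 49.65 × 3600 s = 1.7874×10^5 s: μ = 4π²r³/T² = 3.98574×10^5 km³/s².
Transfer-ellipse semi-major axis a_t = (r₁ + r₂)/2 = (8019 + 68580)/2 = 38299.5 km.
The half-period of the transfer ellipse is t = π√(a_t³/μ) = 37300 s.
Target angular speed ω₂ = √(μ/r₂³) = 3.515×10^-5 rad/s.
Angle swept by the target during transfer: ω₂·t = 1.3111 rad = 75.12°.
Arrival is 180° from departure on the ellipse, so φ = 180° − 75.12° = 104.9°.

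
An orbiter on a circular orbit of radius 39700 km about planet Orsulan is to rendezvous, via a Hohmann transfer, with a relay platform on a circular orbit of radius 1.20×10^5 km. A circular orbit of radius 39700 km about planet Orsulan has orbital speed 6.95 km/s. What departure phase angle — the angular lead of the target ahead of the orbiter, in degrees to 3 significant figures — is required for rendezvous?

φ = 82.3°

From the circular-orbit relation v² = μ/r at r = 39700 km: μ = v²r = (6.95)² × 39700 = 1.91761×10^6 km³/s².
The Hohmann ellipse has a_t = (r₁ + r₂)/2 = 79850 km.
Transfer time t = π√(a_t³/μ) = 51189.7 s.
The target's mean motion on its circular orbit is ω₂ = √(μ/r₂³) = 3.33126×10^-5 rad/s.
Angle swept by the target during transfer: ω₂·t = 1.70526 rad = 97.70°.
The orbiter traverses 180° on the transfer ellipse, so the target must lead by 180° − 97.70° = 82.3°.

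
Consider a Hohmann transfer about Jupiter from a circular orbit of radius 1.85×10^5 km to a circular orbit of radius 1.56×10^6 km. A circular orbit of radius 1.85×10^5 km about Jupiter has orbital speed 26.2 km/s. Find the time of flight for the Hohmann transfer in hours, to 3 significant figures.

From the circular-orbit relation v² = μ/r at r = 1.85×10^5 km: μ = v²r = (26.2)² × 1.85×10^5 = 1.26991×10^8 km³/s².
Semi-major axis of the transfer orbit: a_t = (1.850×10^5 + 1.560×10^6)/2 = 8.725×10^5 km.
Transfer time t = π√(a_t³/μ) = π√((8.725×10^5)³ / 1.26991×10^8) = 2.272×10^5 s.
Converting: 2.272×10^5 s ÷ 3600 s/hour = 63.1 hours.

t = 63.1 hours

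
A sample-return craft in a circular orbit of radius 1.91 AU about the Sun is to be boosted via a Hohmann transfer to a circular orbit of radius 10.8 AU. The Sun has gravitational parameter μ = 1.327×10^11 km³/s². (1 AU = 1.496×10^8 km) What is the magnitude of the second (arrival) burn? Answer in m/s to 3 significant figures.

Δv₂ = 4090 m/s

In km: r₁ = 1.91 × 1.496×10^8 = 2.85736×10^8 km; r₂ = 10.8 × 1.496×10^8 = 1.61568×10^9 km.
Semi-major axis of the transfer orbit: a_t = (2.85736×10^8 + 1.61568×10^9)/2 = 9.50708×10^8 km.
On the circular orbit at r = 1.61568×10^9 km, v_c = √(μ/r) = 9.0627 km/s.
Vis-viva on the transfer ellipse at r = 1.61568×10^9 km gives v_t = √[μ(2/r − 1/a_t)] = 4.9684 km/s.
Δv₂ = |v_t − v_c| = |4.9684 − 9.0627| = 4.094 km/s.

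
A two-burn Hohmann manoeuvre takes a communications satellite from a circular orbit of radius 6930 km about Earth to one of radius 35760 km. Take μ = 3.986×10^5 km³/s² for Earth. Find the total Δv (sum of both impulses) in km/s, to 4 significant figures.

Δv = 3.669 km/s

Transfer-ellipse semi-major axis a_t = (r₁ + r₂)/2 = (6930 + 35760)/2 = 21345 km.
At r₁ the circular-orbit speed is v₁ = √(μ/r₁) = 7.5841 km/s.
On the transfer ellipse at r₁, vis-viva gives v_p = √[μ(2/r₁ − 1/a_t)] = 9.8164 km/s.
First burn Δv₁ = |v_p − v₁| = 2.2323 km/s.
At r₂, v₂ = √(μ/r₂) = 3.3386 km/s.
Transfer-orbit speed at r₂: v_a = √[μ(2/r₂ − 1/a_t)] = 1.9023 km/s.
Second burn Δv₂ = |v₂ − v_a| = 1.4363 km/s.
Δv = Δv₁ + Δv₂ = 2.2323 + 1.4363 = 3.669 km/s.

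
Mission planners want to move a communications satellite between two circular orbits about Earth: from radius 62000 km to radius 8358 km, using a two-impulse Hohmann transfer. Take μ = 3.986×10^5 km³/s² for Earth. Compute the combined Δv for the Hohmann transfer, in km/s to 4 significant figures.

Transfer-ellipse semi-major axis a_t = (r₁ + r₂)/2 = (62000 + 8358)/2 = 35179 km.
At r₁ the circular-orbit speed is v₁ = √(μ/r₁) = 2.536 km/s.
Transfer-orbit speed at r₁ (vis-viva): v_a = √[μ(2/r₁ − 1/a_t)] = 1.236 km/s.
First burn Δv₁ = |v_a − v₁| = 1.300 km/s.
Circular speed at r₂: v₂ = √(μ/r₂) = 6.906 km/s.
Transfer-orbit speed at r₂: v_p = √[μ(2/r₂ − 1/a_t)] = 9.168 km/s.
Second burn Δv₂ = |v₂ − v_p| = 2.262 km/s.
Total Δv = Δv₁ + Δv₂ = 3.562 km/s.

Δv = 3.562 km/s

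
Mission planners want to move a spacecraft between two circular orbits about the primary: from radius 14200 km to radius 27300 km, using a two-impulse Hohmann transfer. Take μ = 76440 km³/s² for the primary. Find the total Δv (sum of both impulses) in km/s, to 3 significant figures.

Δv = 0.630 km/s

The Hohmann ellipse has a_t = (r₁ + r₂)/2 = 20750 km.
At r₁ the circular-orbit speed is v₁ = √(μ/r₁) = 2.3202 km/s.
On the transfer ellipse at r₁, vis-viva gives v_p = √[μ(2/r₁ − 1/a_t)] = 2.6613 km/s.
First burn Δv₁ = |v_p − v₁| = 0.3411 km/s.
At r₂, v₂ = √(μ/r₂) = 1.6733 km/s.
Transfer-orbit speed at r₂: v_a = √[μ(2/r₂ − 1/a_t)] = 1.3842 km/s.
Second burn Δv₂ = |v₂ − v_a| = 0.2891 km/s.
Δv = Δv₁ + Δv₂ = 0.3411 + 0.2891 = 0.6302 km/s.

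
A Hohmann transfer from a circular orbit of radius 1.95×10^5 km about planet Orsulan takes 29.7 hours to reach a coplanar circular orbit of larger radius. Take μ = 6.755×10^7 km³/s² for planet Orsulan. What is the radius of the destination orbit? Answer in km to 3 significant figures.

r₂ = 6.60×10^5 km

Transfer time t = 29.7 hours = 1.0692×10^5 s, and t = π√(a_t³/μ).
So a_t = (μ t²/π²)^(1/3) = (6.755×10^7 × (1.0692×10^5)² / π²)^(1/3) = 4.2771×10^5 km.
Since a_t = (r₁ + r₂)/2, r₂ = 2a_t − r₁ = 2×4.2771×10^5 − 1.950×10^5 = 6.6042×10^5 km.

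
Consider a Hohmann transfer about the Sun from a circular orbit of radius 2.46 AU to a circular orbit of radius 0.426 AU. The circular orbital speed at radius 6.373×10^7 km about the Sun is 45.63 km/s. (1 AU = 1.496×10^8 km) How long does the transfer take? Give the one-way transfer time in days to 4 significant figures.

t = 316.6 days

From the circular-orbit relation v² = μ/r at r = 6.373×10^7 km: μ = v²r = (45.63)² × 6.373×10^7 = 1.32692×10^11 km³/s².
In km: r₁ = 2.46 × 1.496×10^8 = 3.68016×10^8 km; r₂ = 0.426 × 1.496×10^8 = 6.37296×10^7 km.
Transfer-ellipse semi-major axis a_t = (r₁ + r₂)/2 = (3.68016×10^8 + 6.37296×10^7)/2 = 2.158728×10^8 km.
Transfer time t = π√(a_t³/μ) = π√((2.158728×10^8)³ / 1.32692×10^11) = 2.735×10^7 s.
Converting: 2.735×10^7 s ÷ 86400 s/day = 316.6 days.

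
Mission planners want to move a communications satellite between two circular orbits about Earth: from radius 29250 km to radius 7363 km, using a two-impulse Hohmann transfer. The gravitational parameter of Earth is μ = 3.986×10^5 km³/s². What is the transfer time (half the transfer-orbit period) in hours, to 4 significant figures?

t = 3.424 hours

Semi-major axis of the transfer orbit: a_t = (29250 + 7363)/2 = 18306.5 km.
Half the transfer-orbit period gives t = π√(a_t³/μ) = 12325 s.
Converting: 12325 s ÷ 3600 s/hour = 3.424 hours.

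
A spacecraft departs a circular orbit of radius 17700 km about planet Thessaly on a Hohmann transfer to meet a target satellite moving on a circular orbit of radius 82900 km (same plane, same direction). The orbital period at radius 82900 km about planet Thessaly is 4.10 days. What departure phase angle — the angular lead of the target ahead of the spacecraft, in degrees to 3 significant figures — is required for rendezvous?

From Kepler's third law T² = 4π²r³/μ at r = 82900 km, T = 4.10 days = 4.10 × 86400 s = 3.5424×10^5 s: μ = 4π²r³/T² = 1.79237×10^5 km³/s².
The Hohmann ellipse has a_t = (r₁ + r₂)/2 = 50300 km.
Transfer time t = π√(a_t³/μ) = 83712 s.
Target angular speed ω₂ = √(μ/r₂³) = 1.7737×10^-5 rad/s.
Angle swept by the target during transfer: ω₂·t = 1.4848 rad = 85.07°.
Arrival is 180° from departure on the ellipse, so φ = 180° − 85.07° = 94.9°.

φ = 94.9°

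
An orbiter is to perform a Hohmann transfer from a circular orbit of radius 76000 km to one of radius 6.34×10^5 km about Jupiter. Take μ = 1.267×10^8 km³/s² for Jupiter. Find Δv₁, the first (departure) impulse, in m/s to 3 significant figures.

Transfer-ellipse semi-major axis a_t = (r₁ + r₂)/2 = (76000 + 6.340×10^5)/2 = 3.550×10^5 km.
Circular speed at r = 76000 km: v_c = √(μ/r) = 40.83 km/s.
Transfer-orbit speed at the same r (vis-viva, a = a_t): v_t = √[μ(2/r − 1/a_t)] = 54.56 km/s.
Δv₁ = |v_t − v_c| = |54.56 − 40.83| = 13.73 km/s.

Δv₁ = 13700 m/s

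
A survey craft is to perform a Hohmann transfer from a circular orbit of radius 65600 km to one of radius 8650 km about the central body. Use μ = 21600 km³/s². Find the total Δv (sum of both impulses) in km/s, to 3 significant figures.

The Hohmann ellipse has a_t = (r₁ + r₂)/2 = 37125 km.
At r₁ the circular-orbit speed is v₁ = √(μ/r₁) = 0.57382 km/s.
Transfer-orbit speed at r₁ (v² = μ(2/r − 1/a)): v_a = √[μ(2/r₁ − 1/a_t)] = 0.27698 km/s.
First burn Δv₁ = |v_a − v₁| = 0.29684 km/s.
At r₂, v₂ = √(μ/r₂) = 1.58022 km/s.
Transfer-orbit speed at r₂: v_p = √[μ(2/r₂ − 1/a_t)] = 2.10057 km/s.
Second burn Δv₂ = |v₂ − v_p| = 0.52035 km/s.
Total Δv = Δv₁ + Δv₂ = 0.8172 km/s.

Δv = 0.817 km/s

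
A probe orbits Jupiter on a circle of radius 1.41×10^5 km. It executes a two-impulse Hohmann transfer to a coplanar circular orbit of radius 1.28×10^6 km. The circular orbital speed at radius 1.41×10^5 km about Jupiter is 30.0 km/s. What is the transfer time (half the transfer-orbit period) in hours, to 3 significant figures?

From the circular-orbit relation v² = μ/r at r = 1.41×10^5 km: μ = v²r = (30.0)² × 1.41×10^5 = 1.26900×10^8 km³/s².
Semi-major axis of the transfer orbit: a_t = (1.410×10^5 + 1.280×10^6)/2 = 7.105×10^5 km.
Transfer time t = π√(a_t³/μ) = π√((7.105×10^5)³ / 1.26900×10^8) = 1.670×10^5 s.
Converting: 1.670×10^5 s ÷ 3600 s/hour = 46.4 hours.

t = 46.4 hours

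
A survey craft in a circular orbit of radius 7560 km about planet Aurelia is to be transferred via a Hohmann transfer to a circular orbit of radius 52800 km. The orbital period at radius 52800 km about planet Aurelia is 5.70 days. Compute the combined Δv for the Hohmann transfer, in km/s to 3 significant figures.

Δv = 0.911 km/s

From Kepler's third law T² = 4π²r³/μ at r = 52800 km, T = 5.70 days = 5.70 × 86400 s = 4.9248×10^5 s: μ = 4π²r³/T² = 23959.9 km³/s².
Transfer-ellipse semi-major axis a_t = (r₁ + r₂)/2 = (7560 + 52800)/2 = 30180 km.
Circular speed at r₁: v₁ = √(μ/r₁) = √(23959.9/7560) = 1.780251 km/s.
Transfer-orbit speed at r₁ (vis-viva): v_p = √[μ(2/r₁ − 1/a_t)] = 2.354716 km/s.
First burn Δv₁ = |v_p − v₁| = 0.574465 km/s.
Circular speed at r₂: v₂ = √(μ/r₂) = 0.673636 km/s.
Transfer-orbit speed at r₂: v_a = √[μ(2/r₂ − 1/a_t)] = 0.337153 km/s.
Second burn Δv₂ = |v₂ − v_a| = 0.336483 km/s.
Total Δv = Δv₁ + Δv₂ = 0.9109 km/s.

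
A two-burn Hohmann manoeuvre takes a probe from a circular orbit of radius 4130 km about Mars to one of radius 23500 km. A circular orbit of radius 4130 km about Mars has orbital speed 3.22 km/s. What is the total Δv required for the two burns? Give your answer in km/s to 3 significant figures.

From the circular-orbit relation v² = μ/r at r = 4130 km: μ = v²r = (3.22)² × 4130 = 42821.5 km³/s².
The Hohmann ellipse has a_t = (r₁ + r₂)/2 = 13815 km.
Circular speed at r₁: v₁ = √(μ/r₁) = √(42821.5/4130) = 3.22000 km/s.
On the transfer ellipse at r₁, vis-viva gives v_p = √[μ(2/r₁ − 1/a_t)] = 4.19966 km/s.
First burn Δv₁ = |v_p − v₁| = 0.97966 km/s.
At r₂, v₂ = √(μ/r₂) = 1.34989 km/s.
Transfer-orbit speed at r₂: v_a = √[μ(2/r₂ − 1/a_t)] = 0.738068 km/s.
Second burn Δv₂ = |v₂ − v_a| = 0.61182 km/s.
Total Δv = Δv₁ + Δv₂ = 1.591 km/s.

Δv = 1.59 km/s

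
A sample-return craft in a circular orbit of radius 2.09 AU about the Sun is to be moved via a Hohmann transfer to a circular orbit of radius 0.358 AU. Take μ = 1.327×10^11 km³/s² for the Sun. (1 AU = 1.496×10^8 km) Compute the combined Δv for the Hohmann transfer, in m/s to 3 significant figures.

Δv = 24700 m/s

In km: r₁ = 2.09 × 1.496×10^8 = 3.12664×10^8 km; r₂ = 0.358 × 1.496×10^8 = 5.35568×10^7 km.
The Hohmann ellipse has a_t = (r₁ + r₂)/2 = 1.831104×10^8 km.
Circular speed at r₁: v₁ = √(μ/r₁) = √(1.327×10^11/3.12664×10^8) = 20.60 km/s.
Transfer-orbit speed at r₁ (vis-viva equation): v_a = √[μ(2/r₁ − 1/a_t)] = 11.14 km/s.
First burn Δv₁ = |v_a − v₁| = 9.460 km/s.
Circular speed at r₂: v₂ = √(μ/r₂) = 49.777 km/s.
Transfer-orbit speed at r₂: v_p = √[μ(2/r₂ − 1/a_t)] = 65.045 km/s.
Second burn Δv₂ = |v₂ − v_p| = 15.27 km/s.
Total Δv = Δv₁ + Δv₂ = 24.73 km/s.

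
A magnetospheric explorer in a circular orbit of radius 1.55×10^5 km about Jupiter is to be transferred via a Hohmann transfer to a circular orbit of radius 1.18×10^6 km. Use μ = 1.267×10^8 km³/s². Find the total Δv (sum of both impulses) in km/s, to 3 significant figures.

Δv = 14.8 km/s

Semi-major axis of the transfer orbit: a_t = (1.550×10^5 + 1.180×10^6)/2 = 6.675×10^5 km.
Circular speed at r₁: v₁ = √(μ/r₁) = √(1.267×10^8/1.550×10^5) = 28.5905 km/s.
Transfer-orbit speed at r₁ (v² = μ(2/r − 1/a)): v_p = √[μ(2/r₁ − 1/a_t)] = 38.0135 km/s.
First burn Δv₁ = |v_p − v₁| = 9.423 km/s.
At r₂, v₂ = √(μ/r₂) = 10.362 km/s.
Transfer-orbit speed at r₂: v_a = √[μ(2/r₂ − 1/a_t)] = 4.9933 km/s.
Second burn Δv₂ = |v₂ − v_a| = 5.369 km/s.
Δv = Δv₁ + Δv₂ = 9.423 + 5.369 = 14.79 km/s.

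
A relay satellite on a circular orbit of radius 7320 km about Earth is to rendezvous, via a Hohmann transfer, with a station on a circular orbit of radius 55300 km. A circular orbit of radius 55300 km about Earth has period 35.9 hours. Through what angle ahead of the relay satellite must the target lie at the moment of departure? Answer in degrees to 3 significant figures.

φ = 103°

From Kepler's third law T² = 4π²r³/μ at r = 55300 km, T = 35.9 hours = 35.9 × 3600 s = 1.2924×10^5 s: μ = 4π²r³/T² = 3.99707×10^5 km³/s².
Transfer-ellipse semi-major axis a_t = (r₁ + r₂)/2 = (7320 + 55300)/2 = 31310 km.
The half-period of the transfer ellipse is t = π√(a_t³/μ) = 27530 s.
Target angular speed ω₂ = √(μ/r₂³) = 4.8616×10^-5 rad/s.
Angle swept by the target during transfer: ω₂·t = 1.3384 rad = 76.68°.
The relay satellite traverses 180° on the transfer ellipse, so the target must lead by 180° − 76.68° = 103°.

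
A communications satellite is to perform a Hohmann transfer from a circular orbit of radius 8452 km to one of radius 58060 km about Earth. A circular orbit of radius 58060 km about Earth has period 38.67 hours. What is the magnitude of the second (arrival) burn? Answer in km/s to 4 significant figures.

Δv₂ = 1.299 km/s

From Kepler's third law T² = 4π²r³/μ at r = 58060 km, T = 38.67 hours = 38.67 × 3600 s = 1.39212×10^5 s: μ = 4π²r³/T² = 3.98692×10^5 km³/s².
Transfer-ellipse semi-major axis a_t = (r₁ + r₂)/2 = (8452 + 58060)/2 = 33256 km.
On the circular orbit at r = 58060 km, v_c = √(μ/r) = 2.620 km/s.
Transfer-orbit speed at the same r (vis-viva, a = a_t): v_t = √[μ(2/r − 1/a_t)] = 1.321 km/s.
Δv₂ = |v_t − v_c| = |1.321 − 2.620| = 1.299 km/s.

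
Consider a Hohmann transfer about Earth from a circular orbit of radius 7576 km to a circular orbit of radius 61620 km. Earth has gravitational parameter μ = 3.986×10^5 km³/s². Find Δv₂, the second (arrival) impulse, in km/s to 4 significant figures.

Semi-major axis of the transfer orbit: a_t = (7576 + 61620)/2 = 34598 km.
Circular speed at r = 61620 km: v_c = √(μ/r) = 2.543 km/s.
Transfer-orbit speed at the same r (vis-viva, a = a_t): v_t = √[μ(2/r − 1/a_t)] = 1.190 km/s.
Δv₂ = |v_t − v_c| = |1.190 − 2.543| = 1.353 km/s.

Δv₂ = 1.353 km/s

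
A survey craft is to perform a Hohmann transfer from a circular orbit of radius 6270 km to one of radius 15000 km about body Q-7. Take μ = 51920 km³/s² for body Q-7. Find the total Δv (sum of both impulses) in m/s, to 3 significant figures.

Δv = 972 m/s

Semi-major axis of the transfer orbit: a_t = (6270 + 15000)/2 = 10635 km.
Circular speed at r₁: v₁ = √(μ/r₁) = √(51920/6270) = 2.8776 km/s.
On the transfer ellipse at r₁, vis-viva gives v_p = √[μ(2/r₁ − 1/a_t)] = 3.4175 km/s.
First burn Δv₁ = |v_p − v₁| = 0.5399 km/s.
At r₂, v₂ = √(μ/r₂) = 1.860466 km/s.
Transfer-orbit speed at r₂: v_a = √[μ(2/r₂ − 1/a_t)] = 1.428521 km/s.
Second burn Δv₂ = |v₂ − v_a| = 0.4319 km/s.
Δv = Δv₁ + Δv₂ = 0.5399 + 0.4319 = 0.9718 km/s.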